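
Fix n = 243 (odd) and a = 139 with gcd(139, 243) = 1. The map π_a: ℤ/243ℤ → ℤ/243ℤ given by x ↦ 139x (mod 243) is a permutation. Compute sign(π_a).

+1

Start at x=163: 163 → 58 → 43 → 145 → 229 → 241 → 208 → … (one orbit).
Cycle type of π: 81×2 + 27×2 + 9×2 + 3×2 + 1×3; total 11 cycles.
With 11 cycles on 243 points, sign = (−1)^{243−11} = +1.
The Jacobi symbol (139|243) = +1 (Zolotarev) agrees.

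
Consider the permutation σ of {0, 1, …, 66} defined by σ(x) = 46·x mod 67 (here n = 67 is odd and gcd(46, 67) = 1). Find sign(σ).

-1

Start at x=59: 59 → 34 → 23 → 53 → 26 → 57 → 9 → … (one orbit).
π_46 has 2 disjoint cycles with lengths [66, 1] on {0,…,66}.
n − c = 67 − 2 = 65; sign = (−1)^65 = -1.
Zolotarev: (46|67) = -1, matching the cycle-count sign.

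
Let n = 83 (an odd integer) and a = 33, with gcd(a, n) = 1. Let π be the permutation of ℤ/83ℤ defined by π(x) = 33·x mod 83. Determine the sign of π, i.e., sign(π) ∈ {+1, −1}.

+1

Orbit of 29 under x↦33x: [29, 44, 41, 25, 78, 1, 33]… (length divides ord_83(33)).
π_33 has 3 disjoint cycles with lengths [41, 41, 1] on {0,…,82}.
83 − 3 = 80 transpositions; sign(π) = (−1)^80 = +1.
(33|83)_J = +1 (Zolotarev's lemma cross-check).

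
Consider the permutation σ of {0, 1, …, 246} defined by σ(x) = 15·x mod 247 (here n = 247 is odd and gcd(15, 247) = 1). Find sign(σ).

Trace 136: π^k(136) = [136, 64, 219, 74, 122, 101, 33] for k=0..6.
Cycle type of π: 36×6 + 18 + 12 + 1; total 9 cycles.
9 cycles on 247: each ℓ→(−1)^(ℓ−1), product (−1)^238 = +1.
Check: (15/247) = +1 by Zolotarev.

+1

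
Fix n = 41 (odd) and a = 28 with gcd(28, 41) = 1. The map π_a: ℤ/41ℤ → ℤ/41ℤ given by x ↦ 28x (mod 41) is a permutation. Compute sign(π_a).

-1

Start at x=30: 30 → 20 → 27 → 18 → 12 → 8 → 19 → … (one orbit).
Decompose π into cycles: lengths [40, 1] (2 cycles, including the fixed point 0).
With 2 cycles on 41 points, sign = (−1)^{41−2} = -1.
Via Zolotarev, sign(π_{28}) = (28|41) = -1.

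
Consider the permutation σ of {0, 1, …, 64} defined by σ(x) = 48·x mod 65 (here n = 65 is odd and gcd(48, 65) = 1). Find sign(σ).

-1

Trace 14: π^k(14) = [14, 22, 16, 53, 9, 42, 1] for k=0..6.
π_48 has 10 disjoint cycles with lengths [12, 12, 12, 12, 4, 3, 3, 3, 3, 1] on {0,…,64}.
sign(π) = (−1)^{n − #cycles} = (−1)^{65−10} = (−1)^55 = -1.
The Jacobi symbol (48|65) = -1 (Zolotarev) agrees.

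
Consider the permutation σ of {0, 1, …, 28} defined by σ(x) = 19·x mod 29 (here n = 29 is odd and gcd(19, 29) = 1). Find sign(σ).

Start at x=10: 10 → 16 → 14 → 5 → 8 → 7 → 17 → … (one orbit).
Cycle lengths of π_19 on ℤ/29ℤ: [28, 1]; 2 cycles in total.
29 − 2 = 27 transpositions; sign(π) = (−1)^27 = -1.
Via Zolotarev, sign(π_{19}) = (19|29) = -1.

-1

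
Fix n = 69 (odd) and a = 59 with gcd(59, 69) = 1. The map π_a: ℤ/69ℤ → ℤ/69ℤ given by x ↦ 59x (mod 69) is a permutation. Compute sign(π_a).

-1

Trace 2: π^k(2) = [2, 49, 62, 1, 59, 31, 35] for k=0..6.
Cycle type of π: 22×2 + 11×2 + 2 + 1; total 6 cycles.
Σ(ℓ_i−1) = 69−6 = 63; sign = (−1)^63 = -1.
Check: (59/69) = -1 by Zolotarev.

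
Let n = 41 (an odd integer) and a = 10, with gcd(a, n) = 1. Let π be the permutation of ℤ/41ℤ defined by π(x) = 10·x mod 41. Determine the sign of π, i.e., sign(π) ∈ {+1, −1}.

Start at x=1: 1 → 10 → 18 → 16 → 37 → 1 (one orbit).
Decompose π into cycles: lengths [5, 5, 5, 5, 5, 5, 5, 5, 1] (9 cycles, including the fixed point 0).
n − c = 41 − 9 = 32; sign = (−1)^32 = +1.

+1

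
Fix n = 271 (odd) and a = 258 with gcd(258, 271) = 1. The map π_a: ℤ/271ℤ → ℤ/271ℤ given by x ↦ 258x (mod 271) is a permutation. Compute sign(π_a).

+1

Start at x=258: 258 → 169 → 242 → 106 → 248 → 28 → 178 → … (one orbit).
The orbit structure of x ↦ 258x mod 271: 31 orbits of sizes [9, 9, 9, 9, 9, 9, 9, 9, 9, 9, 9, 9, 9, 9, 9, 9, 9, 9, 9, 9, 9, 9, 9, 9, 9, 9, 9, 9, 9, 9, 1].
Σ(ℓ_i−1) = 271−31 = 240; sign = (−1)^240 = +1.
Via Zolotarev, sign(π_{258}) = (258|271) = +1.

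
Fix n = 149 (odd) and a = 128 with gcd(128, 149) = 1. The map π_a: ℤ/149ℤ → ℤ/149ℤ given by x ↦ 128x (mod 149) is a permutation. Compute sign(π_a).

Trace 127: π^k(127) = [127, 15, 132, 59, 102, 93, 133] for k=0..6.
Decompose π into cycles: lengths [148, 1] (2 cycles, including the fixed point 0).
n − c = 149 − 2 = 147; sign = (−1)^147 = -1.
(128|149)_J = -1 (Zolotarev's lemma cross-check).

-1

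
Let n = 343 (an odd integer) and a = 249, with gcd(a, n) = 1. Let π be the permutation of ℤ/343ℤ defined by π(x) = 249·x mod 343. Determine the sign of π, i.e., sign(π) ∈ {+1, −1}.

+1

Orbit of 151 under x↦249x: [151, 212, 309, 109, 44, 323, 165]… (length divides ord_343(249)).
7 cycles of lengths [147, 147, 21, 21, 3, 3, 1].
n − c = 343 − 7 = 336; sign = (−1)^336 = +1.
Zolotarev: (249|343) = +1, matching the cycle-count sign.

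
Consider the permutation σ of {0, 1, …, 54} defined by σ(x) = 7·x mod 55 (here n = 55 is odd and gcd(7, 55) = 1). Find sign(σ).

Orbit of 9 under x↦7x: [9, 8, 1, 7, 49, 13, 36]… (length divides ord_55(7)).
The orbit structure of x ↦ 7x mod 55: 5 orbits of sizes [20, 20, 10, 4, 1].
Σ(ℓ_i−1) = 55−5 = 50; sign = (−1)^50 = +1.

+1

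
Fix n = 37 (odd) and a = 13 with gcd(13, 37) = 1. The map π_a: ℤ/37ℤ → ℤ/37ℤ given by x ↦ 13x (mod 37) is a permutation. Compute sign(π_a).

Trace 32: π^k(32) = [32, 9, 6, 4, 15, 10, 19] for k=0..6.
π_13 has 2 disjoint cycles with lengths [36, 1] on {0,…,36}.
37 − 2 = 35 transpositions; sign(π) = (−1)^35 = -1.

-1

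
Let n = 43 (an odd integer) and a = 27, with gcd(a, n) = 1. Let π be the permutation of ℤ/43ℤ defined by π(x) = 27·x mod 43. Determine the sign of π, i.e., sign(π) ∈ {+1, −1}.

Orbit of 32 under x↦27x: [32, 4, 22, 35, 42, 16, 2]… (length divides ord_43(27)).
Cycle lengths of π_27 on ℤ/43ℤ: [14, 14, 14, 1]; 4 cycles in total.
Σ(ℓ_i−1) = 43−4 = 39; sign = (−1)^39 = -1.
Zolotarev: (27|43) = -1, matching the cycle-count sign.

-1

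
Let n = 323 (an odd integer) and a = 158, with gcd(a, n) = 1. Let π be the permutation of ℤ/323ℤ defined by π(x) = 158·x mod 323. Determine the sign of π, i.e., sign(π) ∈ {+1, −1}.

Orbit of 168 under x↦158x: [168, 58, 120, 226, 178, 23, 81]… (length divides ord_323(158)).
Decompose π into cycles: lengths [144, 144, 16, 9, 9, 1] (6 cycles, including the fixed point 0).
Σ(ℓ_i−1) = 323−6 = 317; sign = (−1)^317 = -1.

-1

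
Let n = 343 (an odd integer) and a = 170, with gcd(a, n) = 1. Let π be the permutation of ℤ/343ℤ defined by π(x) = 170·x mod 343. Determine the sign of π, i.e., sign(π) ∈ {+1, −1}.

+1

Trace 254: π^k(254) = [254, 305, 57, 86, 214, 22, 310] for k=0..6.
π_170 has 7 disjoint cycles with lengths [147, 147, 21, 21, 3, 3, 1] on {0,…,342}.
343 − 7 = 336 transpositions; sign(π) = (−1)^336 = +1.
The Jacobi symbol (170|343) = +1 (Zolotarev) agrees.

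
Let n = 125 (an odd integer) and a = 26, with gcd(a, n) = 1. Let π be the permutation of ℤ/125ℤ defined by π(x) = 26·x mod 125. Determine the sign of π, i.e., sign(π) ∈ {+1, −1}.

Start at x=26: 26 → 51 → 76 → 101 → 1 → 26 (one orbit).
The orbit structure of x ↦ 26x mod 125: 45 orbits of sizes [5, 5, 5, 5, 5, 5, 5, 5, 5, 5, 5, 5, 5, 5, 5, 5, 5, 5, 5, 5, 1, 1, 1, 1, 1, 1, 1, 1, 1, 1, 1, 1, 1, 1, 1, 1, 1, 1, 1, 1, 1, 1, 1, 1, 1].
45 cycles on 125: each ℓ→(−1)^(ℓ−1), product (−1)^80 = +1.
Via Zolotarev, sign(π_{26}) = (26|125) = +1.

+1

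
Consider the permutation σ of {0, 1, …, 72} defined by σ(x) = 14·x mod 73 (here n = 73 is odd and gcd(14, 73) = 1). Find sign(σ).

Start at x=17: 17 → 19 → 47 → 1 → 14 → 50 → 43 → … (one orbit).
π_14 has 2 disjoint cycles with lengths [72, 1] on {0,…,72}.
73 − 2 = 71 transpositions; sign(π) = (−1)^71 = -1.
Check: (14/73) = -1 by Zolotarev.

-1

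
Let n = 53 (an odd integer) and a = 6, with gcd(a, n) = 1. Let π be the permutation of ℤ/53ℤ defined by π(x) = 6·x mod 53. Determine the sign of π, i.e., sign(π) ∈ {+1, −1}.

Trace 11: π^k(11) = [11, 13, 25, 44, 52, 47, 17] for k=0..6.
Cycle lengths of π_6 on ℤ/53ℤ: [26, 26, 1]; 3 cycles in total.
sign(π) = (−1)^{n − #cycles} = (−1)^{53−3} = (−1)^50 = +1.
Via Zolotarev, sign(π_{6}) = (6|53) = +1.

+1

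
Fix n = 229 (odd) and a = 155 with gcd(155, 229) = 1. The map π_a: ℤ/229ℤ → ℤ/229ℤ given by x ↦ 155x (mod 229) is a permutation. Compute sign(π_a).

Orbit of 38 under x↦155x: [38, 165, 156, 135, 86, 48, 112]… (length divides ord_229(155)).
The orbit structure of x ↦ 155x mod 229: 2 orbits of sizes [228, 1].
n − c = 229 − 2 = 227; sign = (−1)^227 = -1.
Zolotarev: (155|229) = -1, matching the cycle-count sign.

-1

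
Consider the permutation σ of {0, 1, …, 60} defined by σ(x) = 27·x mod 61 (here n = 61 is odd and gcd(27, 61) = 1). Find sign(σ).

+1

Trace 20: π^k(20) = [20, 52, 1, 27, 58, 41, 9] for k=0..6.
The orbit structure of x ↦ 27x mod 61: 7 orbits of sizes [10, 10, 10, 10, 10, 10, 1].
Σ(ℓ_i−1) = 61−7 = 54; sign = (−1)^54 = +1.
The Jacobi symbol (27|61) = +1 (Zolotarev) agrees.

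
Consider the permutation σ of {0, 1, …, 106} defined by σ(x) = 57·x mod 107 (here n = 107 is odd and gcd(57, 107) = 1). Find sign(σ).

Start at x=40: 40 → 33 → 62 → 3 → 64 → 10 → 35 → … (one orbit).
Cycle lengths of π_57 on ℤ/107ℤ: [53, 53, 1]; 3 cycles in total.
With 3 cycles on 107 points, sign = (−1)^{107−3} = +1.
(57|107)_J = +1 (Zolotarev's lemma cross-check).

+1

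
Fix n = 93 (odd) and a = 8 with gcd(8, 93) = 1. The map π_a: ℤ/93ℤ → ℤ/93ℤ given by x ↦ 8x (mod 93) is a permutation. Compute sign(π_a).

-1

Trace 16: π^k(16) = [16, 35, 1, 8, 64, 47, 4] for k=0..6.
14 cycles of lengths [10, 10, 10, 10, 10, 10, 5, 5, 5, 5, 5, 5, 2, 1].
93 − 14 = 79 transpositions; sign(π) = (−1)^79 = -1.
The Jacobi symbol (8|93) = -1 (Zolotarev) agrees.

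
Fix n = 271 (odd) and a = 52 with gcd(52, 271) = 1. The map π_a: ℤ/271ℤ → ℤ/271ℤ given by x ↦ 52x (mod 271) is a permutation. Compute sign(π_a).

-1

Orbit of 16 under x↦52x: [16, 19, 175, 157, 34, 142, 67]… (length divides ord_271(52)).
2 cycles of lengths [270, 1].
2 cycles on 271: each ℓ→(−1)^(ℓ−1), product (−1)^269 = -1.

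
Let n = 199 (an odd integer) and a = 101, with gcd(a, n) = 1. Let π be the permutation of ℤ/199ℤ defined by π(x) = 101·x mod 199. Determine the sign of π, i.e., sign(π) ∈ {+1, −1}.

Start at x=74: 74 → 111 → 67 → 1 → 101 → 52 → 78 → … (one orbit).
Decompose π into cycles: lengths [66, 66, 66, 1] (4 cycles, including the fixed point 0).
sign(π) = (−1)^{n − #cycles} = (−1)^{199−4} = (−1)^195 = -1.
The Jacobi symbol (101|199) = -1 (Zolotarev) agrees.

-1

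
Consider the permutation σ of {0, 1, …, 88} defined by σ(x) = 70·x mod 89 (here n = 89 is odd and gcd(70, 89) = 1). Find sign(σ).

-1

Orbit of 48 under x↦70x: [48, 67, 62, 68, 43, 73, 37]… (length divides ord_89(70)).
π_70 has 2 disjoint cycles with lengths [88, 1] on {0,…,88}.
sign(π) = (−1)^{n − #cycles} = (−1)^{89−2} = (−1)^87 = -1.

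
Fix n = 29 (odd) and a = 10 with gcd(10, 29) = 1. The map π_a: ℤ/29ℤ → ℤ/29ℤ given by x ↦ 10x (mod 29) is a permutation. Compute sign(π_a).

Start at x=17: 17 → 25 → 18 → 6 → 2 → 20 → 26 → … (one orbit).
The orbit structure of x ↦ 10x mod 29: 2 orbits of sizes [28, 1].
sign(π) = (−1)^{n − #cycles} = (−1)^{29−2} = (−1)^27 = -1.

-1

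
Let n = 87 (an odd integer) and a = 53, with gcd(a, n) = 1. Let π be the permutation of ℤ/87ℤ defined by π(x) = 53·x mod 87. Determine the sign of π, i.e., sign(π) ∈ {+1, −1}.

-1

Trace 25: π^k(25) = [25, 20, 16, 65, 52, 59, 82] for k=0..6.
π_53 has 10 disjoint cycles with lengths [14, 14, 14, 14, 7, 7, 7, 7, 2, 1] on {0,…,86}.
n − c = 87 − 10 = 77; sign = (−1)^77 = -1.
The Jacobi symbol (53|87) = -1 (Zolotarev) agrees.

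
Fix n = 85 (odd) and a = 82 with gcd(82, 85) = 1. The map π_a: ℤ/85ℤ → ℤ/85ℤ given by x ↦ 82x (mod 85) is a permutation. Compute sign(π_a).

Start at x=9: 9 → 58 → 81 → 12 → 49 → 23 → 16 → … (one orbit).
The orbit structure of x ↦ 82x mod 85: 7 orbits of sizes [16, 16, 16, 16, 16, 4, 1].
With 7 cycles on 85 points, sign = (−1)^{85−7} = +1.

+1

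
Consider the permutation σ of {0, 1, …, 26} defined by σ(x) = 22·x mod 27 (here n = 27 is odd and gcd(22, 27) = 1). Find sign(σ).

+1

Orbit of 16 under x↦22x: [16, 1, 22, 25, 10, 4, 7]… (length divides ord_27(22)).
π_22 has 7 disjoint cycles with lengths [9, 9, 3, 3, 1, 1, 1] on {0,…,26}.
sign(π) = (−1)^{n − #cycles} = (−1)^{27−7} = (−1)^20 = +1.
Check: (22/27) = +1 by Zolotarev.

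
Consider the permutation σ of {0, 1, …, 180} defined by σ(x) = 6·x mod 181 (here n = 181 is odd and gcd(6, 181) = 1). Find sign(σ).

-1

Trace 130: π^k(130) = [130, 56, 155, 25, 150, 176, 151] for k=0..6.
Cycle type of π: 60×3 + 1; total 4 cycles.
181 − 4 = 177 transpositions; sign(π) = (−1)^177 = -1.
Via Zolotarev, sign(π_{6}) = (6|181) = -1.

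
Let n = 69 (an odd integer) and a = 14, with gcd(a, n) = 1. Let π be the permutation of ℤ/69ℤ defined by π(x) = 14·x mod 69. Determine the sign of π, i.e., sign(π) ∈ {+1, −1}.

Orbit of 5 under x↦14x: [5, 1, 14, 58, 53, 52, 38]… (length divides ord_69(14)).
Decompose π into cycles: lengths [22, 22, 22, 2, 1] (5 cycles, including the fixed point 0).
69 − 5 = 64 transpositions; sign(π) = (−1)^64 = +1.
The Jacobi symbol (14|69) = +1 (Zolotarev) agrees.

+1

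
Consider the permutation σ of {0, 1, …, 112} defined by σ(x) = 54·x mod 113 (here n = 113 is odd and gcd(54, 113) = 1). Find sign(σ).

Start at x=48: 48 → 106 → 74 → 41 → 67 → 2 → 108 → … (one orbit).
2 cycles of lengths [112, 1].
sign(π) = (−1)^{n − #cycles} = (−1)^{113−2} = (−1)^111 = -1.
The Jacobi symbol (54|113) = -1 (Zolotarev) agrees.

-1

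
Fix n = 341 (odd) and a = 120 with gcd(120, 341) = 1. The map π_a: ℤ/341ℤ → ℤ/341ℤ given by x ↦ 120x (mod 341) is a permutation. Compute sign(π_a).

Orbit of 1 under x↦120x: [1, 120, 78, 153, 287, 340, 221]… (length divides ord_341(120)).
39 cycles of lengths [10, 10, 10, 10, 10, 10, 10, 10, 10, 10, 10, 10, 10, 10, 10, 10, 10, 10, 10, 10, 10, 10, 10, 10, 10, 10, 10, 10, 10, 10, 10, 10, 10, 2, 2, 2, 2, 2, 1].
39 cycles on 341: each ℓ→(−1)^(ℓ−1), product (−1)^302 = +1.

+1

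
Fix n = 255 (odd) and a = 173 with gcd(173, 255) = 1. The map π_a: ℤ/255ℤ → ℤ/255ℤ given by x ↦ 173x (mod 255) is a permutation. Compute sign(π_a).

Orbit of 227 under x↦173x: [227, 1, 173, 94, 197, 166, 158]… (length divides ord_255(173)).
Decompose π into cycles: lengths [16, 16, 16, 16, 16, 16, 16, 16, 16, 16, 16, 16, 16, 16, 16, 4, 4, 4, 2, 1] (20 cycles, including the fixed point 0).
With 20 cycles on 255 points, sign = (−1)^{255−20} = -1.
Zolotarev: (173|255) = -1, matching the cycle-count sign.

-1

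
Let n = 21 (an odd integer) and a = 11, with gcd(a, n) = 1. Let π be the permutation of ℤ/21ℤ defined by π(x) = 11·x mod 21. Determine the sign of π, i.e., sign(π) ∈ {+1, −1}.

-1

Orbit of 2 under x↦11x: [2, 1, 11, 16, 8, 4]… (length divides ord_21(11)).
6 cycles of lengths [6, 6, 3, 3, 2, 1].
With 6 cycles on 21 points, sign = (−1)^{21−6} = -1.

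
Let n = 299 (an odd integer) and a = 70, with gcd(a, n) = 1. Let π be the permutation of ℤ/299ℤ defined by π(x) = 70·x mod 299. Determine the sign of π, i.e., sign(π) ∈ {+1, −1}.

Orbit of 47 under x↦70x: [47, 1, 70, 116]… (length divides ord_299(70)).
π_70 has 92 disjoint cycles with lengths [4, 4, 4, 4, 4, 4, 4, 4, 4, 4, 4, 4, 4, 4, 4, 4, 4, 4, 4, 4, 4, 4, 4, 4, 4, 4, 4, 4, 4, 4, 4, 4, 4, 4, 4, 4, 4, 4, 4, 4, 4, 4, 4, 4, 4, 4, 4, 4, 4, 4, 4, 4, 4, 4, 4, 4, 4, 4, 4, 4, 4, 4, 4, 4, 4, 4, 4, 4, 4, 1, 1, 1, 1, 1, 1, 1, 1, 1, 1, 1, 1, 1, 1, 1, 1, 1, 1, 1, 1, 1, 1, 1] on {0,…,298}.
With 92 cycles on 299 points, sign = (−1)^{299−92} = -1.
(70|299)_J = -1 (Zolotarev's lemma cross-check).

-1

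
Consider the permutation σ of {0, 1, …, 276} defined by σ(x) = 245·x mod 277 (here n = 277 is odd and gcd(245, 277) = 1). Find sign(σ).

-1

Orbit of 211 under x↦245x: [211, 173, 4, 149, 218, 226, 247]… (length divides ord_277(245)).
Cycle type of π: 92×3 + 1; total 4 cycles.
With 4 cycles on 277 points, sign = (−1)^{277−4} = -1.
Via Zolotarev, sign(π_{245}) = (245|277) = -1.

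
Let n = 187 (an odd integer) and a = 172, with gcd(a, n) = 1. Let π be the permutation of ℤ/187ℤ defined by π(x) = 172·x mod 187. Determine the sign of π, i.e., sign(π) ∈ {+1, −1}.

-1

Orbit of 89 under x↦172x: [89, 161, 16, 134, 47, 43, 103]… (length divides ord_187(172)).
π_172 has 8 disjoint cycles with lengths [40, 40, 40, 40, 10, 8, 8, 1] on {0,…,186}.
8 cycles on 187: each ℓ→(−1)^(ℓ−1), product (−1)^179 = -1.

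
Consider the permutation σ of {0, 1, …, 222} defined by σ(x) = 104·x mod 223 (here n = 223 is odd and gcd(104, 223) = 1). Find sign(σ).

-1

Trace 182: π^k(182) = [182, 196, 91, 98, 157, 49, 190] for k=0..6.
The orbit structure of x ↦ 104x mod 223: 4 orbits of sizes [74, 74, 74, 1].
sign(π) = (−1)^{n − #cycles} = (−1)^{223−4} = (−1)^219 = -1.
Check: (104/223) = -1 by Zolotarev.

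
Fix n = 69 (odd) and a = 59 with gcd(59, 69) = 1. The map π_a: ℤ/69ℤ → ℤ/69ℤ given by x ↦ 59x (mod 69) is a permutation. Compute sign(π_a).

-1

Start at x=1: 1 → 59 → 31 → 35 → 64 → 50 → 52 → … (one orbit).
π_59 has 6 disjoint cycles with lengths [22, 22, 11, 11, 2, 1] on {0,…,68}.
With 6 cycles on 69 points, sign = (−1)^{69−6} = -1.
The Jacobi symbol (59|69) = -1 (Zolotarev) agrees.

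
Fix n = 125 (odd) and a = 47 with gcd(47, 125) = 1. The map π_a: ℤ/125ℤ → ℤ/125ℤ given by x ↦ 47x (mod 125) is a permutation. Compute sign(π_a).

Start at x=86: 86 → 42 → 99 → 28 → 66 → 102 → 44 → … (one orbit).
The orbit structure of x ↦ 47x mod 125: 4 orbits of sizes [100, 20, 4, 1].
125 − 4 = 121 transpositions; sign(π) = (−1)^121 = -1.
(47|125)_J = -1 (Zolotarev's lemma cross-check).

-1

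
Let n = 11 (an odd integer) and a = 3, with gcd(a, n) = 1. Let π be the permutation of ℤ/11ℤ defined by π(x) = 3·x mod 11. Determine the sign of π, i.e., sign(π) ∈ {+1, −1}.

+1

Orbit of 5 under x↦3x: [5, 4, 1, 3, 9]… (length divides ord_11(3)).
The orbit structure of x ↦ 3x mod 11: 3 orbits of sizes [5, 5, 1].
With 3 cycles on 11 points, sign = (−1)^{11−3} = +1.
Via Zolotarev, sign(π_{3}) = (3|11) = +1.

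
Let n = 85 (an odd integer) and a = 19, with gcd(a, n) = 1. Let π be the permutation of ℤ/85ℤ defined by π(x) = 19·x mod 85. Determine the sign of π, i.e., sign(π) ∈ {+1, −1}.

Start at x=1: 1 → 19 → 21 → 59 → 16 → 49 → 81 → … (one orbit).
The orbit structure of x ↦ 19x mod 85: 13 orbits of sizes [8, 8, 8, 8, 8, 8, 8, 8, 8, 8, 2, 2, 1].
13 cycles on 85: each ℓ→(−1)^(ℓ−1), product (−1)^72 = +1.

+1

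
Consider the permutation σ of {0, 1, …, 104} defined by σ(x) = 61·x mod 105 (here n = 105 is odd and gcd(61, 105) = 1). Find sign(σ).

Orbit of 16 under x↦61x: [16, 31, 1, 61, 46, 76]… (length divides ord_105(61)).
π_61 has 30 disjoint cycles with lengths [6, 6, 6, 6, 6, 6, 6, 6, 6, 6, 6, 6, 6, 6, 6, 1, 1, 1, 1, 1, 1, 1, 1, 1, 1, 1, 1, 1, 1, 1] on {0,…,104}.
With 30 cycles on 105 points, sign = (−1)^{105−30} = -1.

-1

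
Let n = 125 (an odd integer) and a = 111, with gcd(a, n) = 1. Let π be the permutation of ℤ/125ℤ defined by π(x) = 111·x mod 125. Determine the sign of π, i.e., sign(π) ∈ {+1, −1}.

+1

Start at x=61: 61 → 21 → 81 → 116 → 1 → 111 → 71 → … (one orbit).
The orbit structure of x ↦ 111x mod 125: 13 orbits of sizes [25, 25, 25, 25, 5, 5, 5, 5, 1, 1, 1, 1, 1].
n − c = 125 − 13 = 112; sign = (−1)^112 = +1.
The Jacobi symbol (111|125) = +1 (Zolotarev) agrees.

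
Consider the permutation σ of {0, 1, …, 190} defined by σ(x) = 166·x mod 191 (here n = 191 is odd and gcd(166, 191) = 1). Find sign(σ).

Orbit of 38 under x↦166x: [38, 5, 66, 69, 185, 150, 70]… (length divides ord_191(166)).
π_166 has 6 disjoint cycles with lengths [38, 38, 38, 38, 38, 1] on {0,…,190}.
Σ(ℓ_i−1) = 191−6 = 185; sign = (−1)^185 = -1.

-1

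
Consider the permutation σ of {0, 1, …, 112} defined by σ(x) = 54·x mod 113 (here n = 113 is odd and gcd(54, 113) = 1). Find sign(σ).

-1

Trace 86: π^k(86) = [86, 11, 29, 97, 40, 13, 24] for k=0..6.
2 cycles of lengths [112, 1].
With 2 cycles on 113 points, sign = (−1)^{113−2} = -1.
Check: (54/113) = -1 by Zolotarev.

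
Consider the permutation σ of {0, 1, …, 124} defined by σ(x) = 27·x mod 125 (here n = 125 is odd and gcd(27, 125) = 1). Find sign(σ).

Trace 22: π^k(22) = [22, 94, 38, 26, 77, 79, 8] for k=0..6.
4 cycles of lengths [100, 20, 4, 1].
With 4 cycles on 125 points, sign = (−1)^{125−4} = -1.
The Jacobi symbol (27|125) = -1 (Zolotarev) agrees.

-1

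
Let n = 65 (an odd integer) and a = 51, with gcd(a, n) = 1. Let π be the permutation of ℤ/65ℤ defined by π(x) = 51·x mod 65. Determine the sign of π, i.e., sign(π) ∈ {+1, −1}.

Orbit of 51 under x↦51x: [51, 1]… (length divides ord_65(51)).
Cycle type of π: 2×30 + 1×5; total 35 cycles.
Σ(ℓ_i−1) = 65−35 = 30; sign = (−1)^30 = +1.

+1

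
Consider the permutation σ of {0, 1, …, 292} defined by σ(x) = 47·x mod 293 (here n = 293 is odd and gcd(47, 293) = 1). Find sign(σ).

-1

Orbit of 130 under x↦47x: [130, 250, 30, 238, 52, 100, 12]… (length divides ord_293(47)).
Cycle type of π: 292 + 1; total 2 cycles.
sign(π) = (−1)^{n − #cycles} = (−1)^{293−2} = (−1)^291 = -1.
Check: (47/293) = -1 by Zolotarev.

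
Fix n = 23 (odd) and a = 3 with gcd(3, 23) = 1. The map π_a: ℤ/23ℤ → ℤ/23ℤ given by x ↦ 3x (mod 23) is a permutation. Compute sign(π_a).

Orbit of 2 under x↦3x: [2, 6, 18, 8, 1, 3, 9]… (length divides ord_23(3)).
Cycle type of π: 11×2 + 1; total 3 cycles.
With 3 cycles on 23 points, sign = (−1)^{23−3} = +1.

+1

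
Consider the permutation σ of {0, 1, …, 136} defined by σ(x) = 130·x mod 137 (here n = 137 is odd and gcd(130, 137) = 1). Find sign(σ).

Start at x=36: 36 → 22 → 120 → 119 → 126 → 77 → 9 → … (one orbit).
Decompose π into cycles: lengths [68, 68, 1] (3 cycles, including the fixed point 0).
3 cycles on 137: each ℓ→(−1)^(ℓ−1), product (−1)^134 = +1.
Zolotarev: (130|137) = +1, matching the cycle-count sign.

+1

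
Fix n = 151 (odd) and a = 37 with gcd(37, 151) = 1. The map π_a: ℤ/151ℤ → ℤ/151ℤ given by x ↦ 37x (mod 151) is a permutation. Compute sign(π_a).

Start at x=136: 136 → 49 → 1 → 37 → 10 → 68 → 100 → … (one orbit).
3 cycles of lengths [75, 75, 1].
With 3 cycles on 151 points, sign = (−1)^{151−3} = +1.
The Jacobi symbol (37|151) = +1 (Zolotarev) agrees.

+1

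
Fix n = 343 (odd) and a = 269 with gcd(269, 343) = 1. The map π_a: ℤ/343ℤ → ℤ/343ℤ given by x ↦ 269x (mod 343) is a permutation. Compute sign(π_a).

-1

Trace 316: π^k(316) = [316, 283, 324, 34, 228, 278, 8] for k=0..6.
Decompose π into cycles: lengths [294, 42, 6, 1] (4 cycles, including the fixed point 0).
Σ(ℓ_i−1) = 343−4 = 339; sign = (−1)^339 = -1.
(269|343)_J = -1 (Zolotarev's lemma cross-check).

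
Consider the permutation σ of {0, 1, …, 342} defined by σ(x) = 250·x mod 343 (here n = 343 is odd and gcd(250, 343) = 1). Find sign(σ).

-1

Start at x=267: 267 → 208 → 207 → 300 → 226 → 248 → 260 → … (one orbit).
4 cycles of lengths [294, 42, 6, 1].
n − c = 343 − 4 = 339; sign = (−1)^339 = -1.
Via Zolotarev, sign(π_{250}) = (250|343) = -1.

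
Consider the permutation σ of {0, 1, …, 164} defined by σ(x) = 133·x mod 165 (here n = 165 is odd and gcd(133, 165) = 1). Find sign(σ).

-1

Trace 34: π^k(34) = [34, 67, 1, 133] for k=0..3.
π_133 has 66 disjoint cycles with lengths [4, 4, 4, 4, 4, 4, 4, 4, 4, 4, 4, 4, 4, 4, 4, 4, 4, 4, 4, 4, 4, 4, 4, 4, 4, 4, 4, 4, 4, 4, 4, 4, 4, 1, 1, 1, 1, 1, 1, 1, 1, 1, 1, 1, 1, 1, 1, 1, 1, 1, 1, 1, 1, 1, 1, 1, 1, 1, 1, 1, 1, 1, 1, 1, 1, 1] on {0,…,164}.
n − c = 165 − 66 = 99; sign = (−1)^99 = -1.
The Jacobi symbol (133|165) = -1 (Zolotarev) agrees.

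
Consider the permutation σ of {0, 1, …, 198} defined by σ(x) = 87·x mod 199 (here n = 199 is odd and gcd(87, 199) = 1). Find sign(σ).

-1

Start at x=140: 140 → 41 → 184 → 88 → 94 → 19 → 61 → … (one orbit).
Cycle lengths of π_87 on ℤ/199ℤ: [198, 1]; 2 cycles in total.
Σ(ℓ_i−1) = 199−2 = 197; sign = (−1)^197 = -1.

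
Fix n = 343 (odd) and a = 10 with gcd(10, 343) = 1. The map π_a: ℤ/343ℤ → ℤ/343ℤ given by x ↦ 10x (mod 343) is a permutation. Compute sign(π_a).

-1

Orbit of 257 under x↦10x: [257, 169, 318, 93, 244, 39, 47]… (length divides ord_343(10)).
4 cycles of lengths [294, 42, 6, 1].
Σ(ℓ_i−1) = 343−4 = 339; sign = (−1)^339 = -1.
Zolotarev: (10|343) = -1, matching the cycle-count sign.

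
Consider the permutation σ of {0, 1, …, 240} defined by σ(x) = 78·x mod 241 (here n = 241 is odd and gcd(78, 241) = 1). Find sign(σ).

-1

Start at x=204: 204 → 6 → 227 → 113 → 138 → 160 → 189 → … (one orbit).
2 cycles of lengths [240, 1].
sign(π) = (−1)^{n − #cycles} = (−1)^{241−2} = (−1)^239 = -1.
Zolotarev: (78|241) = -1, matching the cycle-count sign.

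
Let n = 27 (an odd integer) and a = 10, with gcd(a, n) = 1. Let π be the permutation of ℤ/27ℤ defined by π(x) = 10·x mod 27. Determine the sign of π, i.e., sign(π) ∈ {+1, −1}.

+1

Trace 1: π^k(1) = [1, 10, 19] for k=0..2.
15 cycles of lengths [3, 3, 3, 3, 3, 3, 1, 1, 1, 1, 1, 1, 1, 1, 1].
sign(π) = (−1)^{n − #cycles} = (−1)^{27−15} = (−1)^12 = +1.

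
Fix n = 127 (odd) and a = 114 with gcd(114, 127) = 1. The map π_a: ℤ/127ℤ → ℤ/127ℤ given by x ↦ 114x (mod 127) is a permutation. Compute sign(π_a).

-1

Start at x=105: 105 → 32 → 92 → 74 → 54 → 60 → 109 → … (one orbit).
The orbit structure of x ↦ 114x mod 127: 2 orbits of sizes [126, 1].
With 2 cycles on 127 points, sign = (−1)^{127−2} = -1.
Via Zolotarev, sign(π_{114}) = (114|127) = -1.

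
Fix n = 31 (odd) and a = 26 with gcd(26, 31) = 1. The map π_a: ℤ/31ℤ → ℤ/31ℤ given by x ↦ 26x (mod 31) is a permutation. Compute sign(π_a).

Orbit of 30 under x↦26x: [30, 5, 6, 1, 26, 25]… (length divides ord_31(26)).
The orbit structure of x ↦ 26x mod 31: 6 orbits of sizes [6, 6, 6, 6, 6, 1].
sign(π) = (−1)^{n − #cycles} = (−1)^{31−6} = (−1)^25 = -1.
The Jacobi symbol (26|31) = -1 (Zolotarev) agrees.

-1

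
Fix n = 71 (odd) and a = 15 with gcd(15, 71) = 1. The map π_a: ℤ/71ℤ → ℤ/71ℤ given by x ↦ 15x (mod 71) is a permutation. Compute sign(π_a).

+1

Orbit of 49 under x↦15x: [49, 25, 20, 16, 27, 50, 40]… (length divides ord_71(15)).
Cycle type of π: 35×2 + 1; total 3 cycles.
Σ(ℓ_i−1) = 71−3 = 68; sign = (−1)^68 = +1.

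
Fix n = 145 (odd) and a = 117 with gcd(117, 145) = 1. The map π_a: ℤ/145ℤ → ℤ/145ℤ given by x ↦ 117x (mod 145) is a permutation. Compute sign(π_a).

Orbit of 88 under x↦117x: [88, 1, 117, 59]… (length divides ord_145(117)).
Cycle lengths of π_117 on ℤ/145ℤ: [4, 4, 4, 4, 4, 4, 4, 4, 4, 4, 4, 4, 4, 4, 4, 4, 4, 4, 4, 4, 4, 4, 4, 4, 4, 4, 4, 4, 4, 1, 1, 1, 1, 1, 1, 1, 1, 1, 1, 1, 1, 1, 1, 1, 1, 1, 1, 1, 1, 1, 1, 1, 1, 1, 1, 1, 1, 1]; 58 cycles in total.
58 cycles on 145: each ℓ→(−1)^(ℓ−1), product (−1)^87 = -1.
Via Zolotarev, sign(π_{117}) = (117|145) = -1.

-1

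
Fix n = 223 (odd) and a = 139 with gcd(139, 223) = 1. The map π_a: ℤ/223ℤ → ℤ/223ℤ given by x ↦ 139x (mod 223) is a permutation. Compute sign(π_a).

Start at x=218: 218 → 197 → 177 → 73 → 112 → 181 → 183 → … (one orbit).
π_139 has 3 disjoint cycles with lengths [111, 111, 1] on {0,…,222}.
sign(π) = (−1)^{n − #cycles} = (−1)^{223−3} = (−1)^220 = +1.
Zolotarev: (139|223) = +1, matching the cycle-count sign.

+1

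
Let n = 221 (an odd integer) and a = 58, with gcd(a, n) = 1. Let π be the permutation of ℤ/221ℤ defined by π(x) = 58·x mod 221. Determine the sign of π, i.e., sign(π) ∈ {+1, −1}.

+1

Trace 216: π^k(216) = [216, 152, 197, 155, 150, 81, 57] for k=0..6.
The orbit structure of x ↦ 58x mod 221: 7 orbits of sizes [48, 48, 48, 48, 16, 12, 1].
sign(π) = (−1)^{n − #cycles} = (−1)^{221−7} = (−1)^214 = +1.
Zolotarev: (58|221) = +1, matching the cycle-count sign.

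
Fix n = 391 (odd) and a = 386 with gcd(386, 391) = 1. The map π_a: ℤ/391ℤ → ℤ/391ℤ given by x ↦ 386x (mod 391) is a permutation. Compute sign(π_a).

Trace 377: π^k(377) = [377, 70, 41, 186, 243, 349, 210] for k=0..6.
Cycle lengths of π_386 on ℤ/391ℤ: [176, 176, 16, 11, 11, 1]; 6 cycles in total.
6 cycles on 391: each ℓ→(−1)^(ℓ−1), product (−1)^385 = -1.
The Jacobi symbol (386|391) = -1 (Zolotarev) agrees.

-1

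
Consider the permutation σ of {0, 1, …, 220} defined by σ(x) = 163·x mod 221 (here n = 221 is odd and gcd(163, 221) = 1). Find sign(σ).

+1

Trace 175: π^k(175) = [175, 16, 177, 121, 54, 183, 215] for k=0..6.
Decompose π into cycles: lengths [48, 48, 48, 48, 16, 12, 1] (7 cycles, including the fixed point 0).
7 cycles on 221: each ℓ→(−1)^(ℓ−1), product (−1)^214 = +1.
Check: (163/221) = +1 by Zolotarev.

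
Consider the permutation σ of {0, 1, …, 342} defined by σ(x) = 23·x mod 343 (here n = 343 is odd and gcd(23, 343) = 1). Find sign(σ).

+1

Start at x=163: 163 → 319 → 134 → 338 → 228 → 99 → 219 → … (one orbit).
The orbit structure of x ↦ 23x mod 343: 7 orbits of sizes [147, 147, 21, 21, 3, 3, 1].
343 − 7 = 336 transpositions; sign(π) = (−1)^336 = +1.
Zolotarev: (23|343) = +1, matching the cycle-count sign.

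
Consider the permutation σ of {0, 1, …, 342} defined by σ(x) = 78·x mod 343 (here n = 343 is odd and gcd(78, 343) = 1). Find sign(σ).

+1

Start at x=71: 71 → 50 → 127 → 302 → 232 → 260 → 43 → … (one orbit).
Decompose π into cycles: lengths [49, 49, 49, 49, 49, 49, 7, 7, 7, 7, 7, 7, 1, 1, 1, 1, 1, 1, 1] (19 cycles, including the fixed point 0).
n − c = 343 − 19 = 324; sign = (−1)^324 = +1.
Zolotarev: (78|343) = +1, matching the cycle-count sign.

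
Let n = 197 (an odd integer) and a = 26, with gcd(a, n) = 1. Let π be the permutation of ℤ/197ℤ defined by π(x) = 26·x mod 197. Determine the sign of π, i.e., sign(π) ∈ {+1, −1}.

Trace 158: π^k(158) = [158, 168, 34, 96, 132, 83, 188] for k=0..6.
π_26 has 3 disjoint cycles with lengths [98, 98, 1] on {0,…,196}.
197 − 3 = 194 transpositions; sign(π) = (−1)^194 = +1.

+1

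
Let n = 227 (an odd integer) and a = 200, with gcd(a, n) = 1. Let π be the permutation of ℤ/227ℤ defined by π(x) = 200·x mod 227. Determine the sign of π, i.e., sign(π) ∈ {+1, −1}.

-1

Trace 96: π^k(96) = [96, 132, 68, 207, 86, 175, 42] for k=0..6.
Cycle type of π: 226 + 1; total 2 cycles.
n − c = 227 − 2 = 225; sign = (−1)^225 = -1.
(200|227)_J = -1 (Zolotarev's lemma cross-check).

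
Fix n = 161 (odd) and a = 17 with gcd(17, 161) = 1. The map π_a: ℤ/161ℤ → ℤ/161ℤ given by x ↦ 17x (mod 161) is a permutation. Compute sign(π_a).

+1

Start at x=34: 34 → 95 → 5 → 85 → 157 → 93 → 132 → … (one orbit).
Cycle lengths of π_17 on ℤ/161ℤ: [66, 66, 22, 6, 1]; 5 cycles in total.
5 cycles on 161: each ℓ→(−1)^(ℓ−1), product (−1)^156 = +1.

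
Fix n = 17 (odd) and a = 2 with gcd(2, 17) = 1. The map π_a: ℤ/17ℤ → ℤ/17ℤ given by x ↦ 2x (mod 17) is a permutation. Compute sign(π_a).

+1

Orbit of 15 under x↦2x: [15, 13, 9, 1, 2, 4, 8]… (length divides ord_17(2)).
Cycle lengths of π_2 on ℤ/17ℤ: [8, 8, 1]; 3 cycles in total.
17 − 3 = 14 transpositions; sign(π) = (−1)^14 = +1.
The Jacobi symbol (2|17) = +1 (Zolotarev) agrees.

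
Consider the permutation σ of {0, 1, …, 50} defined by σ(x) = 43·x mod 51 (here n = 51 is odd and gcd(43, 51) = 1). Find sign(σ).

+1

Trace 16: π^k(16) = [16, 25, 4, 19, 1, 43, 13] for k=0..6.
9 cycles of lengths [8, 8, 8, 8, 8, 8, 1, 1, 1].
sign(π) = (−1)^{n − #cycles} = (−1)^{51−9} = (−1)^42 = +1.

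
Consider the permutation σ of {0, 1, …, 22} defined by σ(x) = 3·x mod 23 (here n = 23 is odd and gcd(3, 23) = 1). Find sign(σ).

+1

Trace 1: π^k(1) = [1, 3, 9, 4, 12, 13, 16] for k=0..6.
Decompose π into cycles: lengths [11, 11, 1] (3 cycles, including the fixed point 0).
3 cycles on 23: each ℓ→(−1)^(ℓ−1), product (−1)^20 = +1.
Zolotarev: (3|23) = +1, matching the cycle-count sign.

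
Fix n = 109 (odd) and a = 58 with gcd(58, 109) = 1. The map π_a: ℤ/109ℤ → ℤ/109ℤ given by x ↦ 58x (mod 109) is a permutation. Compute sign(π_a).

Trace 60: π^k(60) = [60, 101, 81, 11, 93, 53, 22] for k=0..6.
π_58 has 2 disjoint cycles with lengths [108, 1] on {0,…,108}.
Σ(ℓ_i−1) = 109−2 = 107; sign = (−1)^107 = -1.

-1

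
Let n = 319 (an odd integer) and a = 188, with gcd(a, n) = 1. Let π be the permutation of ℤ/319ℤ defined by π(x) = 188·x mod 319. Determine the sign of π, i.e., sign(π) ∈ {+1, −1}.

-1

Start at x=144: 144 → 276 → 210 → 243 → 67 → 155 → 111 → … (one orbit).
π_188 has 22 disjoint cycles with lengths [28, 28, 28, 28, 28, 28, 28, 28, 28, 28, 28, 1, 1, 1, 1, 1, 1, 1, 1, 1, 1, 1] on {0,…,318}.
319 − 22 = 297 transpositions; sign(π) = (−1)^297 = -1.
Via Zolotarev, sign(π_{188}) = (188|319) = -1.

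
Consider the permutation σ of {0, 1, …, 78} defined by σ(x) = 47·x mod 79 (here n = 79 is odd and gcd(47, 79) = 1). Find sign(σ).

Orbit of 16 under x↦47x: [16, 41, 31, 35, 65, 53, 42]… (length divides ord_79(47)).
2 cycles of lengths [78, 1].
2 cycles on 79: each ℓ→(−1)^(ℓ−1), product (−1)^77 = -1.

-1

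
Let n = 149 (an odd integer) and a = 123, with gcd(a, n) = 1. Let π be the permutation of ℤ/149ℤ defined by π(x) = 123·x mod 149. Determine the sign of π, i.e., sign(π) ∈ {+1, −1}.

Orbit of 102 under x↦123x: [102, 30, 114, 16, 31, 88, 96]… (length divides ord_149(123)).
Decompose π into cycles: lengths [37, 37, 37, 37, 1] (5 cycles, including the fixed point 0).
Σ(ℓ_i−1) = 149−5 = 144; sign = (−1)^144 = +1.

+1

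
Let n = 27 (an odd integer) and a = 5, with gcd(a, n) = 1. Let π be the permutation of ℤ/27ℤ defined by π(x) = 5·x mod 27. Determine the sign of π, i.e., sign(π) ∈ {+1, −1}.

-1

Start at x=8: 8 → 13 → 11 → 1 → 5 → 25 → 17 → … (one orbit).
Cycle type of π: 18 + 6 + 2 + 1; total 4 cycles.
sign(π) = (−1)^{n − #cycles} = (−1)^{27−4} = (−1)^23 = -1.
Zolotarev: (5|27) = -1, matching the cycle-count sign.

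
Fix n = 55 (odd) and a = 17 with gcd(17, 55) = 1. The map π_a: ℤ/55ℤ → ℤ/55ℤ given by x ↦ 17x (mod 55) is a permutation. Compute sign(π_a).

Start at x=1: 1 → 17 → 14 → 18 → 31 → 32 → 49 → … (one orbit).
Cycle type of π: 20×2 + 10 + 4 + 1; total 5 cycles.
sign(π) = (−1)^{n − #cycles} = (−1)^{55−5} = (−1)^50 = +1.
Check: (17/55) = +1 by Zolotarev.

+1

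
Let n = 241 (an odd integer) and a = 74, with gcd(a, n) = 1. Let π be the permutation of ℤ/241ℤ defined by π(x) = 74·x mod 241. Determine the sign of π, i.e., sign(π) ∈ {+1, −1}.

Orbit of 128 under x↦74x: [128, 73, 100, 170, 48, 178, 158]… (length divides ord_241(74)).
Decompose π into cycles: lengths [240, 1] (2 cycles, including the fixed point 0).
With 2 cycles on 241 points, sign = (−1)^{241−2} = -1.

-1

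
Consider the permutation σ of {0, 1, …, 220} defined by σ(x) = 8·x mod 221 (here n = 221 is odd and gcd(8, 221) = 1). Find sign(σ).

-1

Trace 1: π^k(1) = [1, 8, 64, 70, 118, 60, 38] for k=0..6.
Decompose π into cycles: lengths [8, 8, 8, 8, 8, 8, 8, 8, 8, 8, 8, 8, 8, 8, 8, 8, 8, 8, 8, 8, 8, 8, 8, 8, 8, 8, 4, 4, 4, 1] (30 cycles, including the fixed point 0).
sign(π) = (−1)^{n − #cycles} = (−1)^{221−30} = (−1)^191 = -1.
Zolotarev: (8|221) = -1, matching the cycle-count sign.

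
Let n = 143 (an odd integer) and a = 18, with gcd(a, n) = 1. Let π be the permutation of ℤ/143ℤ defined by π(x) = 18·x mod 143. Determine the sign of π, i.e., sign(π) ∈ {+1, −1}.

+1

Start at x=112: 112 → 14 → 109 → 103 → 138 → 53 → 96 → … (one orbit).
Decompose π into cycles: lengths [20, 20, 20, 20, 20, 20, 10, 4, 4, 4, 1] (11 cycles, including the fixed point 0).
11 cycles on 143: each ℓ→(−1)^(ℓ−1), product (−1)^132 = +1.
Check: (18/143) = +1 by Zolotarev.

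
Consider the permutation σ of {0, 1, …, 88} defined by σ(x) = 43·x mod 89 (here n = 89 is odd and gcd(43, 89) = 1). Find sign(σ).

-1

Trace 66: π^k(66) = [66, 79, 15, 22, 56, 5, 37] for k=0..6.
The orbit structure of x ↦ 43x mod 89: 2 orbits of sizes [88, 1].
sign(π) = (−1)^{n − #cycles} = (−1)^{89−2} = (−1)^87 = -1.
The Jacobi symbol (43|89) = -1 (Zolotarev) agrees.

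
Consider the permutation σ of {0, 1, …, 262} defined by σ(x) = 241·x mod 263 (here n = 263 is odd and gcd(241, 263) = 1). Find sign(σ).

Trace 48: π^k(48) = [48, 259, 88, 168, 249, 45, 62] for k=0..6.
Cycle lengths of π_241 on ℤ/263ℤ: [262, 1]; 2 cycles in total.
With 2 cycles on 263 points, sign = (−1)^{263−2} = -1.
Check: (241/263) = -1 by Zolotarev.

-1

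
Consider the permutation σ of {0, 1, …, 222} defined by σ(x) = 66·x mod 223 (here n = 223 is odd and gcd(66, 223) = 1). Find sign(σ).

Trace 28: π^k(28) = [28, 64, 210, 34, 14, 32, 105] for k=0..6.
Cycle lengths of π_66 on ℤ/223ℤ: [37, 37, 37, 37, 37, 37, 1]; 7 cycles in total.
sign(π) = (−1)^{n − #cycles} = (−1)^{223−7} = (−1)^216 = +1.

+1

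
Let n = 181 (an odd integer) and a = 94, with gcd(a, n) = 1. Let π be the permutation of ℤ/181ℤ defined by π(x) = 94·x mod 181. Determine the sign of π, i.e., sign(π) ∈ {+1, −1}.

Start at x=126: 126 → 79 → 5 → 108 → 16 → 56 → 15 → … (one orbit).
Cycle type of π: 90×2 + 1; total 3 cycles.
181 − 3 = 178 transpositions; sign(π) = (−1)^178 = +1.

+1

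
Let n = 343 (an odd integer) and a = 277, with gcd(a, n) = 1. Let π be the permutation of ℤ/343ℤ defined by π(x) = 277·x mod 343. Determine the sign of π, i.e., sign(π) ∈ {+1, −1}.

+1

Start at x=176: 176 → 46 → 51 → 64 → 235 → 268 → 148 → … (one orbit).
7 cycles of lengths [147, 147, 21, 21, 3, 3, 1].
343 − 7 = 336 transpositions; sign(π) = (−1)^336 = +1.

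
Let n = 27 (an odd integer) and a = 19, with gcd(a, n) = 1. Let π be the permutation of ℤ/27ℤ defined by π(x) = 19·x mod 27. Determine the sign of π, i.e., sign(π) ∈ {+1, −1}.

+1

Trace 1: π^k(1) = [1, 19, 10] for k=0..2.
15 cycles of lengths [3, 3, 3, 3, 3, 3, 1, 1, 1, 1, 1, 1, 1, 1, 1].
n − c = 27 − 15 = 12; sign = (−1)^12 = +1.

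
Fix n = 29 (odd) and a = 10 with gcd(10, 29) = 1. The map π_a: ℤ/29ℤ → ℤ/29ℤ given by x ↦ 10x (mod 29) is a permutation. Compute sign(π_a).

-1

Orbit of 1 under x↦10x: [1, 10, 13, 14, 24, 8, 22]… (length divides ord_29(10)).
Cycle lengths of π_10 on ℤ/29ℤ: [28, 1]; 2 cycles in total.
n − c = 29 − 2 = 27; sign = (−1)^27 = -1.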